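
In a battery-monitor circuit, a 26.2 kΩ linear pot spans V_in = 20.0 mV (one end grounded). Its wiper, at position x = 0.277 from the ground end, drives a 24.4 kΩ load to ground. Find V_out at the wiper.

V_out ≈ 4.56 mV

Split the track: R_lower = x·R_p = 7.257 kΩ, R_upper = (1−x)·R_p = 18.94 kΩ.
(x·R_p) ‖ R_L = 5.594 kΩ.
Loaded-divider output: V_out = 20.0 × 0.2280 = 4.560 mV.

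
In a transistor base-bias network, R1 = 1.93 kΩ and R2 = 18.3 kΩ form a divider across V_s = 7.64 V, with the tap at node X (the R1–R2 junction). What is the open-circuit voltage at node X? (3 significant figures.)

V_th is the unloaded tap voltage: V_s · R2/(R1+R2) = 7.64 × 0.9046 = 6.911 V.

V_th ≈ 6.91 V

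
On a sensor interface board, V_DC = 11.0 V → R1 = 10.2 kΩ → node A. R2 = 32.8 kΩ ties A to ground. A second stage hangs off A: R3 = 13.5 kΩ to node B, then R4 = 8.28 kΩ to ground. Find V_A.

V_A ≈ 6.18 V

The second stage (R3 + R4 = 21.78 kΩ) loads node A in parallel with R2.
R2 ‖ (R3+R4) = 13.09 kΩ.
So V_A = 11.0 × 0.5620 = 6.182 V.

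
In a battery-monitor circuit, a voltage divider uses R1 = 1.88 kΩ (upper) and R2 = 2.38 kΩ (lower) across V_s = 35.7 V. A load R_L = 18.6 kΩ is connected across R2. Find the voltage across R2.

The load sits in parallel with R2, giving an effective lower resistance R2' = R2·R_L/(R2+R_L) = 2.110 kΩ.
Now apply the divider: V_out = 35.7 × 0.5288 = 18.88 V.

V_out ≈ 18.9 V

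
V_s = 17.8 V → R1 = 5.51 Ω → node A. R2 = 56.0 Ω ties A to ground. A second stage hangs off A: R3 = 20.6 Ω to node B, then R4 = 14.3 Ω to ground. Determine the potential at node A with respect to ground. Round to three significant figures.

V_A ≈ 14.2 V

The second stage (R3 + R4 = 34.90 Ω) loads node A in parallel with R2.
Effective lower resistance at A: R2 ‖ 34.90 = 21.50 Ω.
V_A = 17.8 × 21.50/(5.51 + 21.50) = 14.17 V.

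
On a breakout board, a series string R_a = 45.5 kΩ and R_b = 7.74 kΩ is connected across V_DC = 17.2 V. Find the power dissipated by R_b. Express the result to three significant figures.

ΣR = 53.24 kΩ → I = 17.2/53.24 = 0.3231 mA.
P = I²R = 0.1044 × 7.74 = 0.8078 mW.

P ≈ 0.808 mW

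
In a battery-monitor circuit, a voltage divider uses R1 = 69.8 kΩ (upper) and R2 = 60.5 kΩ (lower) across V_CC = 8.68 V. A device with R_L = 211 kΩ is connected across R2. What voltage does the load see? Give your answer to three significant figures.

V_out ≈ 3.49 V

First combine the lower leg with the load: R2 ‖ R_L = 47.02 kΩ.
Now apply the divider: V_out = 8.68 × 0.4025 = 3.494 V.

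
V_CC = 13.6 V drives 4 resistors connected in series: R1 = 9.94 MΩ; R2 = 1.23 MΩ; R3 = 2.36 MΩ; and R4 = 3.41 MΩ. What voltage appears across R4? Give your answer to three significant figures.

V ≈ 2.74 V

ΣR = 9.94 + 1.23 + 2.36 + 3.41 = 16.94 MΩ.
V = V_CC · R/ΣR = 13.6 × 0.2013 = 2.738 V.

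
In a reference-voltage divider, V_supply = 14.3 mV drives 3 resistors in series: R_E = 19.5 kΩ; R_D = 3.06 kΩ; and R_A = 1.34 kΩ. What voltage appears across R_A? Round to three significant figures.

V ≈ 0.802 mV

Total series resistance ΣR = 19.5 + 3.06 + 1.34 = 23.90 kΩ.
By the voltage-divider rule, V = 14.3 × 1.340/23.90 = 0.8018 mV.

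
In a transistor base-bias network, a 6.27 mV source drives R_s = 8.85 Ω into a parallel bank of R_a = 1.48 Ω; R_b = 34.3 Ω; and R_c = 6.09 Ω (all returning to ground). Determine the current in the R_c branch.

I ≈ 0.118 mA

Equivalent of the parallel group: R_p = 1.151 Ω.
V_A by voltage divider: V_A = 6.27 × 1.151/(8.85 + 1.151) = 0.7214 mV.
Branch current I = V_A/R_c = 0.7214/6.09 = 0.1185 mA.
(Check via current divider: I_total = 0.6270 mA; share G_k/ΣG = 0.1889 → same result.)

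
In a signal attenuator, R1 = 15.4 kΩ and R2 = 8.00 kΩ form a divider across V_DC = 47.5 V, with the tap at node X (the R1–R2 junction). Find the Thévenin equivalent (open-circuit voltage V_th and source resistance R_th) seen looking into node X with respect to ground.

With X open, the divider is unloaded: V_th = 47.5 × 8.00/23.40 = 16.24 V.
Zeroing V_DC shorts the top of R1 to ground, so R_th = R1 ‖ R2 = 5.265 kΩ.

V_th ≈ 16.2 V, R_th ≈ 5.26 kΩ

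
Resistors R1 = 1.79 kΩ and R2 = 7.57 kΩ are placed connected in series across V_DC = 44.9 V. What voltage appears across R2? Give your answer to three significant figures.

Series total: ΣR = 1.79 + 7.57 = 9.360 kΩ.
By the voltage-divider rule, V = 44.9 × 7.570/9.360 = 36.31 V.

V ≈ 36.3 V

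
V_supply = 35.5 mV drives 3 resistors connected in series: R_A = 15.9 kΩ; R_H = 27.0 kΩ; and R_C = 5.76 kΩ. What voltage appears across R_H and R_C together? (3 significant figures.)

V ≈ 23.9 mV

Series total: ΣR = 15.9 + 27.0 + 5.76 = 48.66 kΩ.
R_{R_H..R_C} = 27.0 + 5.76 = 32.76 kΩ.
By the voltage-divider rule, V = 35.5 × 32.76/48.66 = 23.90 mV.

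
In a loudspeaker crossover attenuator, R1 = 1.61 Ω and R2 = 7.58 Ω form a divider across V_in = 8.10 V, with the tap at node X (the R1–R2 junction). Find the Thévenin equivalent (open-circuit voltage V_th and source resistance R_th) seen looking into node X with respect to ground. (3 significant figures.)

V_th ≈ 6.68 V, R_th ≈ 1.33 Ω

Open-circuit (no load on X): V_th = V_in · R2/(R1 + R2) = 8.10 × 7.58/(1.610 + 7.58) = 6.681 V.
With V_in suppressed (replaced by a short), R_th = R1 ‖ R2 = (1.610 × 7.58)/(1.610 + 7.58) = 1.328 Ω.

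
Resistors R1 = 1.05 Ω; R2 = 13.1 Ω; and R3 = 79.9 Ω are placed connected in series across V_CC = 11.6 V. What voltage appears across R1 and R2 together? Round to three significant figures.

V ≈ 1.75 V

Series total: ΣR = 1.05 + 13.1 + 79.9 = 94.05 Ω.
R_{R1..R2} = 1.05 + 13.1 = 14.15 Ω.
Voltage divider: V = V_CC · (14.15 / 94.05) = 11.6 × 0.1505 = 1.745 V.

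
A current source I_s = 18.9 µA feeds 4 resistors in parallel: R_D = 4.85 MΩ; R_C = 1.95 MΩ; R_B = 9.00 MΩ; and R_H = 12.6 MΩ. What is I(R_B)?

I ≈ 2.31 µA

Conductances: ΣG = 1/4.85 + 1/1.95 + 1/9.00 + 1/12.6 = 0.9095 (1/MΩ).
By the current-divider rule, I = I_s · G_k/ΣG = 18.9 × 0.1222 = 2.309 µA.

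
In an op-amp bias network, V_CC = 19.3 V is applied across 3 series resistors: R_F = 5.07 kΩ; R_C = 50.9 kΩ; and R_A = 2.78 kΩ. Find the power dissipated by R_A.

Series current I = V_CC/ΣR = 19.3/58.75 = 0.3285 mA.
P = I²R = 0.1079 × 2.78 = 0.3000 mW.

P ≈ 0.300 mW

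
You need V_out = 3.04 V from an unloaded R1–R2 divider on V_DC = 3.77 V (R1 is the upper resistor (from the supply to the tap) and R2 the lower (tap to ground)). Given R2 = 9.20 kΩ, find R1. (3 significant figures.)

R1 ≈ 2.21 kΩ

Required fraction k = V_out/V_DC = 0.8064.
Rearranging, R1 = R2·(1−k)/k = 9.20 × 0.2401 = 2.209 kΩ.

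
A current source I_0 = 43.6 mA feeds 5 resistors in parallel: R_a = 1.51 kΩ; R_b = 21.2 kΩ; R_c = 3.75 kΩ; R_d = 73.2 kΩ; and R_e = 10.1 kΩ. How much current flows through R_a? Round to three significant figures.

I ≈ 26.5 mA

Total conductance ΣG = 1/1.51 + 1/21.2 + 1/3.75 + 1/73.2 + 1/10.1 = 1.089 (units of 1/kΩ).
Current divider: I(R_a) = I_0 · G_k/ΣG = 43.6 × (0.6623/1.089) = 43.6 × 0.6083 = 26.52 mA.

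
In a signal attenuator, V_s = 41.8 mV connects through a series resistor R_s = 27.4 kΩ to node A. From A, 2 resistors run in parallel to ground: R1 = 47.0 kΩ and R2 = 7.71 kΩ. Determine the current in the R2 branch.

I ≈ 1.06 µA

Equivalent of the parallel group: R_p = 6.623 kΩ.
V_A = 41.8 × 6.623/34.02 = 8.137 mV.
Branch current I = V_A/R2 = 8.137/7.71 = 1.055 µA.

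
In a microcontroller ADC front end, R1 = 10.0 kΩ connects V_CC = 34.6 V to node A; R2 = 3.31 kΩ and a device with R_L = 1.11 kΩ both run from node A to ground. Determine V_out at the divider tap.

V_out ≈ 2.66 V

First combine the lower leg with the load: R2 ‖ R_L = 0.8312 kΩ.
Then V_out = V_CC · R2'/(R1 + R2') = 34.6 × 0.8312/10.83 = 2.655 V.
(Unloaded it would be 8.60 V; the load pulls it down.)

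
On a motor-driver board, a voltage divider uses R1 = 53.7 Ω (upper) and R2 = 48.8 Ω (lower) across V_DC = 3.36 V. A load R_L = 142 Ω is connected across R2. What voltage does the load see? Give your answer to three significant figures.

V_out ≈ 1.36 V

First combine the lower leg with the load: R2 ‖ R_L = 36.32 Ω.
Voltage divider with the loaded lower leg: V_out = 3.36 × 36.32/(53.7 + 36.32) = 3.36 × 0.4035 = 1.356 V.
(Unloaded it would be 1.60 V; the load pulls it down.)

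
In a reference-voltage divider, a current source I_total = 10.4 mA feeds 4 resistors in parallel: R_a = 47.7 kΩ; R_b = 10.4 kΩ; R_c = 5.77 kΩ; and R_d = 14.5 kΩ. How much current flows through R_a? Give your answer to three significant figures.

I ≈ 0.607 mA

Total conductance ΣG = 1/47.7 + 1/10.4 + 1/5.77 + 1/14.5 = 0.3594 (units of 1/kΩ).
By the current-divider rule, I = I_total · G_k/ΣG = 10.4 × 0.05833 = 0.6067 mA.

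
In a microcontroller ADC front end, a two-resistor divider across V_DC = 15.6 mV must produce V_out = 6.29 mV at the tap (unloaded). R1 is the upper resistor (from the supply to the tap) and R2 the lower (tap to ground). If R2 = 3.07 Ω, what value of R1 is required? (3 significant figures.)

R1 ≈ 4.54 Ω

The divider ratio is R2/(R1+R2) = 6.29/15.6 = 0.4032.
R1 = R2·(1/k − 1) = 3.07 × 1.480 = 4.544 Ω.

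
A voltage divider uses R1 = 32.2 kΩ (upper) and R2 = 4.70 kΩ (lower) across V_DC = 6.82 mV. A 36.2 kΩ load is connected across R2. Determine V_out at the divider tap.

V_out ≈ 0.780 mV

First combine the lower leg with the load: R2 ‖ R_L = 4.160 kΩ.
Then V_out = V_DC · R2'/(R1 + R2') = 6.82 × 4.160/36.36 = 0.7803 mV.
(Unloaded it would be 0.869 mV; the load pulls it down.)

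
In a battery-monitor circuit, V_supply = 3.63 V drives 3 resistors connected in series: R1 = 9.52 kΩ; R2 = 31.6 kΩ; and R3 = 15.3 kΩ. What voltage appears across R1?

Series total: ΣR = 9.52 + 31.6 + 15.3 = 56.42 kΩ.
Voltage divider: V = V_supply · (9.520 / 56.42) = 3.63 × 0.1687 = 0.6125 V.

V ≈ 0.613 V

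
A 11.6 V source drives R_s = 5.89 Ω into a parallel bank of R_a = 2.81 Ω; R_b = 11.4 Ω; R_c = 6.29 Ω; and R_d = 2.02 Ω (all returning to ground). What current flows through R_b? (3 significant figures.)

Combine the parallel branches: R_p = (1/2.81 + 1/11.4 + 1/6.29 + 1/2.02)⁻¹ = 0.9111 Ω.
V_A by voltage divider: V_A = 11.6 × 0.9111/(5.89 + 0.9111) = 1.554 V.
I(R_b) = V_A / R_b = 1.554/11.4 = 0.1363 A.
(Check via current divider: I_total = 1.706 A; share G_k/ΣG = 0.07992 → same result.)

I ≈ 0.136 A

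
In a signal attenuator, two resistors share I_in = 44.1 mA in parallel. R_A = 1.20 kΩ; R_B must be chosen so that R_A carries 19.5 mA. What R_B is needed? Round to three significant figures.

R_B ≈ 0.951 kΩ

In a two-way split, I_A/I_in = R_B/(R_A + R_B).
With f = 0.4422, R_B = R_A · f/(1−f) = 1.20 × 0.7927 = 0.9512 kΩ.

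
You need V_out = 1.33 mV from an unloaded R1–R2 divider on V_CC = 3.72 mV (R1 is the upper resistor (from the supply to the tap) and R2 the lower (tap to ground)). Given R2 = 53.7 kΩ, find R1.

R1 ≈ 96.5 kΩ

Required fraction k = V_out/V_CC = 0.3575.
So R1 = R2 · (V_CC/V_out − 1) = 53.7 × (3.72/1.33 − 1) = 53.7 × 1.797 = 96.50 kΩ.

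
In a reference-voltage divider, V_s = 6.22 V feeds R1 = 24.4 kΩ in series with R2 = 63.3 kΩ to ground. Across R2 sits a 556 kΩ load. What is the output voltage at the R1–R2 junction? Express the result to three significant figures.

V_out ≈ 4.35 V

R2 ‖ R_L = (63.3 × 556)/(63.3 + 556) = 56.83 kΩ.
Now apply the divider: V_out = 6.22 × 0.6996 = 4.352 V.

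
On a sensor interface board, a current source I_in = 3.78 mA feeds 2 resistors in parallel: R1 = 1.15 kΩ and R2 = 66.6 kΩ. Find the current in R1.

With just two branches, the current splits inversely with resistance.
I(R1) = 3.78 × 66.6/(1.15 + 66.6) = 3.78 × 0.9830 = 3.716 mA.

I ≈ 3.72 mA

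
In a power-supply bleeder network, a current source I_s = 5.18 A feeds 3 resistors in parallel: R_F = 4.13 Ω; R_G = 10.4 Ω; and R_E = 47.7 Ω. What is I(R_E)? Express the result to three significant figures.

ΣG = 1/4.13 + 1/10.4 + 1/47.7 = 0.3592.
By the current-divider rule, I = I_s · G_k/ΣG = 5.18 × 0.05836 = 0.3023 A.

I ≈ 0.302 A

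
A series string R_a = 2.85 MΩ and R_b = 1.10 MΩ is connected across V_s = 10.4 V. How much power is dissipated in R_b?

ΣR = 3.950 MΩ → I = 10.4/3.950 = 2.633 µA.
P = I²R = 6.932 × 1.10 = 7.625 µW.

P ≈ 7.63 µW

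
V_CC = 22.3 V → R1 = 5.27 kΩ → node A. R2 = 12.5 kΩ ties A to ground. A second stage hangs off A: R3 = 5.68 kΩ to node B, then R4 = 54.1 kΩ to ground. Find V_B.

Node A sees R2 in parallel with the series input of stage 2, R3 + R4 = 59.78 kΩ.
Effective lower resistance at A: R2 ‖ 59.78 = 10.34 kΩ.
First divider: V_A = V_CC · 10.34/(5.27 + 10.34) = 14.77 V.
Stage 2 is unloaded, so V_B = V_A · R4/(R3+R4) = 14.77 × 54.1/59.78 = 13.37 V.

V_B ≈ 13.4 V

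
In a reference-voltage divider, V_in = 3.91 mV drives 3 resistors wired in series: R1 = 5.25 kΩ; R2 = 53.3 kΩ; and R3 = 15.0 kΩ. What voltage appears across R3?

V ≈ 0.797 mV

Series total: ΣR = 5.25 + 53.3 + 15.0 = 73.55 kΩ.
By the voltage-divider rule, V = 3.91 × 15.00/73.55 = 0.7974 mV.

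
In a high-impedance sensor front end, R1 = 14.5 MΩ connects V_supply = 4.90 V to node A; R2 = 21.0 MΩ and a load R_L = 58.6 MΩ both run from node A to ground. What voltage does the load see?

R2 ‖ R_L = (21.0 × 58.6)/(21.0 + 58.6) = 15.46 MΩ.
Voltage divider with the loaded lower leg: V_out = 4.90 × 15.46/(14.5 + 15.46) = 4.90 × 0.5160 = 2.528 V.
(Unloaded it would be 2.90 V; the load pulls it down.)

V_out ≈ 2.53 V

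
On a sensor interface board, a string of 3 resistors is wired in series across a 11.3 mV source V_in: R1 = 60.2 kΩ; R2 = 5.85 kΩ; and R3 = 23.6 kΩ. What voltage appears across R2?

Total series resistance ΣR = 60.2 + 5.85 + 23.6 = 89.65 kΩ.
V = V_in · R/ΣR = 11.3 × 0.06525 = 0.7374 mV.

V ≈ 0.737 mV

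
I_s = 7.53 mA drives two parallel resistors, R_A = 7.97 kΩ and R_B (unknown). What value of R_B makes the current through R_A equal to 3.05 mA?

R_B ≈ 5.43 kΩ

The fraction through R_A equals R_B/(R_A+R_B).
With f = 0.4050, R_B = R_A · f/(1−f) = 7.97 × 0.6808 = 5.426 kΩ.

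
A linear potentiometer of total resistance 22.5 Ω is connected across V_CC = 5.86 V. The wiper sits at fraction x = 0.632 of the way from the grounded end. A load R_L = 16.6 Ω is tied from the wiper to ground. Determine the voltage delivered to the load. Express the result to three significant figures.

V_out ≈ 2.82 V

Split the track: R_lower = x·R_p = 14.22 Ω, R_upper = (1−x)·R_p = 8.280 Ω.
(x·R_p) ‖ R_L = 7.659 Ω.
Then V_out = V_CC · 7.659/(8.280 + 7.659) = 2.816 V.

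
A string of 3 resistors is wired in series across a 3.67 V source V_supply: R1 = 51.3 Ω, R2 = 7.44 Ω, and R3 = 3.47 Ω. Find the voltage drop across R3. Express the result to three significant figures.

V ≈ 0.205 V

ΣR = 51.3 + 7.44 + 3.47 = 62.21 Ω.
By the voltage-divider rule, V = 3.67 × 3.470/62.21 = 0.2047 V.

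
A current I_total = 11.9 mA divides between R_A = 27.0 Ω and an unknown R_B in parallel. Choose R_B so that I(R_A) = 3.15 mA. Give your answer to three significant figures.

Two-branch current divider: I_A = I_total · R_B/(R_A + R_B).
With f = 0.2647, R_B = R_A · f/(1−f) = 27.0 × 0.3600 = 9.720 Ω.

R_B ≈ 9.72 Ω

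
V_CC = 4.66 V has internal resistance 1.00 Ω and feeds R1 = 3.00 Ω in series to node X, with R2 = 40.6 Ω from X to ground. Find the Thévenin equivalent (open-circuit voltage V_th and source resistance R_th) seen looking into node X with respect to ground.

R1' = 1.00 + 3.00 = 4.000 Ω (source resistance + R1).
V_th is the unloaded tap voltage: V_CC · R2/(R1'+R2) = 4.66 × 0.9103 = 4.242 V.
Looking into X with the source shorted: R_th = R1'·R2/(R1'+R2) = 4.000 × 40.6/44.60 = 3.641 Ω.

V_th ≈ 4.24 V, R_th ≈ 3.64 Ω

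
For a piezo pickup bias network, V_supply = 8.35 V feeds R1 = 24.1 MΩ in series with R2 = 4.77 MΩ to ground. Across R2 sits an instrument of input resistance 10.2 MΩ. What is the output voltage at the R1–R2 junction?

R2 ‖ R_L = (4.77 × 10.2)/(4.77 + 10.2) = 3.250 MΩ.
Now apply the divider: V_out = 8.35 × 0.1188 = 0.9923 V.

V_out ≈ 0.992 V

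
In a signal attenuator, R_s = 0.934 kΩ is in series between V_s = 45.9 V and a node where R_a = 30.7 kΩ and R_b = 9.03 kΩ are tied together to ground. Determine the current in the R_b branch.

I ≈ 4.48 mA

Combine the parallel branches: R_p = (1/30.7 + 1/9.03)⁻¹ = 6.978 kΩ.
Node voltage V_A = V_s · R_p/(R_s + R_p) = 45.9 × 0.8819 = 40.48 V.
I(R_b) = V_A / R_b = 40.48/9.03 = 4.483 mA.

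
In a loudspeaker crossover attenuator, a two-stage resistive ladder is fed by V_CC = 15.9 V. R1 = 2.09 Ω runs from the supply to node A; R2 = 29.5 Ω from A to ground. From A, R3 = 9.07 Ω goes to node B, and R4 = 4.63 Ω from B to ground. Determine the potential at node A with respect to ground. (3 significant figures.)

The second stage (R3 + R4 = 13.70 Ω) loads node A in parallel with R2.
R2 ‖ (R3+R4) = 9.355 Ω.
V_A = 15.9 × 9.355/(2.09 + 9.355) = 13.00 V.

V_A ≈ 13.0 V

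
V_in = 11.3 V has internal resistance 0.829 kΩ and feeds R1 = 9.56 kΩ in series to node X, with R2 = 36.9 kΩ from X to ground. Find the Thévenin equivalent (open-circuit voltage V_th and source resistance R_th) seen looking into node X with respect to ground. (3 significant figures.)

R1' = 0.829 + 9.56 = 10.39 kΩ (source resistance + R1).
Open-circuit (no load on X): V_th = V_in · R2/(R1' + R2) = 11.3 × 36.9/(10.39 + 36.9) = 8.817 V.
Looking into X with the source shorted: R_th = R1'·R2/(R1'+R2) = 10.39 × 36.9/47.29 = 8.107 kΩ.

V_th ≈ 8.82 V, R_th ≈ 8.11 kΩ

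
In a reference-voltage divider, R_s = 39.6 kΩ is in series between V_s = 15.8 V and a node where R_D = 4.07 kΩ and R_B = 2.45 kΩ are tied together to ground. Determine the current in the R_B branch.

I ≈ 0.240 mA

Equivalent of the parallel group: R_p = 1.529 kΩ.
V_A by voltage divider: V_A = 15.8 × 1.529/(39.6 + 1.529) = 0.5875 V.
I(R_B) = V_A / R_B = 0.5875/2.45 = 0.2398 mA.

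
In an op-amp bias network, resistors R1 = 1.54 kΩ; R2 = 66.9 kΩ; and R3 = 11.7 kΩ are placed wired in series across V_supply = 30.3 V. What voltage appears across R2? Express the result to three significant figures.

V ≈ 25.3 V

Total series resistance ΣR = 1.54 + 66.9 + 11.7 = 80.14 kΩ.
By the voltage-divider rule, V = 30.3 × 66.90/80.14 = 25.29 V.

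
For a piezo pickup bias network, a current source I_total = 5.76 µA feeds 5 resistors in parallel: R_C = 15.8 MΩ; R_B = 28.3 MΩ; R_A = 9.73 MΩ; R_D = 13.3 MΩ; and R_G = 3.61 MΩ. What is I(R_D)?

Conductances: ΣG = 1/15.8 + 1/28.3 + 1/9.73 + 1/13.3 + 1/3.61 = 0.5536 (1/MΩ).
R_D takes the fraction G_k/ΣG = 0.07519/0.5536 = 0.1358, so I = 5.76 × 0.1358 = 0.7823 µA.

I ≈ 0.782 µA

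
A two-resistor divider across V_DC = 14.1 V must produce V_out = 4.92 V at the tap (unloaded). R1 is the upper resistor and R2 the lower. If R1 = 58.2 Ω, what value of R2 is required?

R2 ≈ 31.2 Ω

V_out/V_DC = R2/(R1+R2) = 0.3489.
So R2 = R1 · V_out/(V_DC − V_out) = 58.2 × 4.92/(14.1 − 4.92) = 58.2 × 0.5359 = 31.19 Ω.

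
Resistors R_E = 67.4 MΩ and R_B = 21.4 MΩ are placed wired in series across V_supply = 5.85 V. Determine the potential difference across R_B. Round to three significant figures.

Series total: ΣR = 67.4 + 21.4 = 88.80 MΩ.
V = V_supply · R/ΣR = 5.85 × 0.2410 = 1.410 V.

V ≈ 1.41 V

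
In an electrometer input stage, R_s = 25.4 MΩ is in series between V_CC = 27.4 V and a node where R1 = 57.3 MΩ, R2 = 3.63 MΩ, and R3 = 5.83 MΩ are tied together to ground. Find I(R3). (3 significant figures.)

Combine the parallel branches: R_p = (1/57.3 + 1/3.63 + 1/5.83)⁻¹ = 2.153 MΩ.
V_A by voltage divider: V_A = 27.4 × 2.153/(25.4 + 2.153) = 2.141 V.
I(R3) = V_A / R3 = 2.141/5.83 = 0.3673 µA.

I ≈ 0.367 µA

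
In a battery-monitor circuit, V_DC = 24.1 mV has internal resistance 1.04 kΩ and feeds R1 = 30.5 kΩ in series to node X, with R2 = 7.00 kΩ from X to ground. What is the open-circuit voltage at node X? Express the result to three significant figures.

V_th ≈ 4.38 mV

R1' = 1.04 + 30.5 = 31.54 kΩ (source resistance + R1).
With X open, the divider is unloaded: V_th = 24.1 × 7.00/38.54 = 4.377 mV.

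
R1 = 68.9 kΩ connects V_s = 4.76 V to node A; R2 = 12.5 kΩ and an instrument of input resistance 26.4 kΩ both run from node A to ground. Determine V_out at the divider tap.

V_out ≈ 0.522 V

R2 ‖ R_L = (12.5 × 26.4)/(12.5 + 26.4) = 8.483 kΩ.
Now apply the divider: V_out = 4.76 × 0.1096 = 0.5218 V.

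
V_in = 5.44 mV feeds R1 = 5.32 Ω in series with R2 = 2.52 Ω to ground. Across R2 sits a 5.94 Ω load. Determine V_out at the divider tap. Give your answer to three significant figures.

V_out ≈ 1.36 mV

The load sits in parallel with R2, giving an effective lower resistance R2' = R2·R_L/(R2+R_L) = 1.769 Ω.
Voltage divider with the loaded lower leg: V_out = 5.44 × 1.769/(5.32 + 1.769) = 5.44 × 0.2496 = 1.358 mV.
(Unloaded it would be 1.75 mV; the load pulls it down.)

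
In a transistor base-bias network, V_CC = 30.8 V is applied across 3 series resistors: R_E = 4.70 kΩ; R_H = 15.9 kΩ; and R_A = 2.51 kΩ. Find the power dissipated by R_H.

ΣR = 23.11 kΩ → I = 30.8/23.11 = 1.333 mA.
P(R_H) = I²·R_H = (1.333)² × 15.9 = 28.24 mW.

P ≈ 28.2 mW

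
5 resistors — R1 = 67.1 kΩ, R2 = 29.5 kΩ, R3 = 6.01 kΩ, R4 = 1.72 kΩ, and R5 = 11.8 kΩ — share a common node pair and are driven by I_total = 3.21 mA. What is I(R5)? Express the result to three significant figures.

ΣG = 1/67.1 + 1/29.5 + 1/6.01 + 1/1.72 + 1/11.8 = 0.8813.
R5 takes the fraction G_k/ΣG = 0.08475/0.8813 = 0.09616, so I = 3.21 × 0.09616 = 0.3087 mA.

I ≈ 0.309 mA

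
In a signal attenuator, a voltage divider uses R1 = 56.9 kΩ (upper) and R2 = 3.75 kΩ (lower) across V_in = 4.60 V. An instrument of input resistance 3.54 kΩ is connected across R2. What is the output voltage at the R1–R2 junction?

V_out ≈ 0.143 V

R2 ‖ R_L = (3.75 × 3.54)/(3.75 + 3.54) = 1.821 kΩ.
Voltage divider with the loaded lower leg: V_out = 4.60 × 1.821/(56.9 + 1.821) = 4.60 × 0.03101 = 0.1426 V.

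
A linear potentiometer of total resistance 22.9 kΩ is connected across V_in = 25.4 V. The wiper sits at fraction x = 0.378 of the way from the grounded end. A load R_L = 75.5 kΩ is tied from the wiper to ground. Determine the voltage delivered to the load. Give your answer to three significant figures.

The pot divides into 14.24 kΩ above the wiper and 8.656 kΩ below.
R_L loads the lower segment: effective lower R = 7.766 kΩ.
Then V_out = V_in · 7.766/(14.24 + 7.766) = 8.962 V.

V_out ≈ 8.96 V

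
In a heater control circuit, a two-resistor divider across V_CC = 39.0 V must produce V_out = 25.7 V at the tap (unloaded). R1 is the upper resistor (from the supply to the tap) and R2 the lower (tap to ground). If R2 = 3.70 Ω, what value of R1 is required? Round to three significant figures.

V_out/V_CC = R2/(R1+R2) = 0.6590.
So R1 = R2 · (V_CC/V_out − 1) = 3.70 × (39.0/25.7 − 1) = 3.70 × 0.5175 = 1.915 Ω.

R1 ≈ 1.91 Ω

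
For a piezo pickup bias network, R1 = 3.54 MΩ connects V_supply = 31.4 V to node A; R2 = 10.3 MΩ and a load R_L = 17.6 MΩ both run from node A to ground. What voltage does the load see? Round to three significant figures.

R2 ‖ R_L = (10.3 × 17.6)/(10.3 + 17.6) = 6.497 MΩ.
Then V_out = V_supply · R2'/(R1 + R2') = 31.4 × 6.497/10.04 = 20.33 V.

V_out ≈ 20.3 V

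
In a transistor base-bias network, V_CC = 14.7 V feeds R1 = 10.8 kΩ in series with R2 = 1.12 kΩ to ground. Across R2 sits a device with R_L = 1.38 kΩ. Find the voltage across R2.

First combine the lower leg with the load: R2 ‖ R_L = 0.6182 kΩ.
Then V_out = V_CC · R2'/(R1 + R2') = 14.7 × 0.6182/11.42 = 0.7959 V.
(Unloaded it would be 1.38 V; the load pulls it down.)

V_out ≈ 0.796 V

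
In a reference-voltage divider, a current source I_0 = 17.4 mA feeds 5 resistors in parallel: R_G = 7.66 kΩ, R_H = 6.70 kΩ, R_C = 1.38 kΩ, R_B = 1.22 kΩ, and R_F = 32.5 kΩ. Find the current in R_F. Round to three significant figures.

Conductances: ΣG = 1/7.66 + 1/6.70 + 1/1.38 + 1/1.22 + 1/32.5 = 1.855 (1/kΩ).
R_F takes the fraction G_k/ΣG = 0.03077/1.855 = 0.01659, so I = 17.4 × 0.01659 = 0.2886 mA.

I ≈ 0.289 mA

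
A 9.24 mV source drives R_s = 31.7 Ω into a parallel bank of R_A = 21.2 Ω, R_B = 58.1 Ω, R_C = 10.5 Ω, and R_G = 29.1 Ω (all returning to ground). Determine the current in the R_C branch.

I ≈ 0.123 mA

Combine the parallel branches: R_p = (1/21.2 + 1/58.1 + 1/10.5 + 1/29.1)⁻¹ = 5.155 Ω.
V_A = 9.24 × 5.155/36.86 = 1.292 mV.
I(R_C) = V_A / R_C = 1.292/10.5 = 0.1231 mA.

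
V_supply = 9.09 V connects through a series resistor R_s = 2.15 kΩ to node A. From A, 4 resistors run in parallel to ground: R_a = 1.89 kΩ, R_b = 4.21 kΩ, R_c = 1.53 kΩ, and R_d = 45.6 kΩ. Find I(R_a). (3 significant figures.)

I ≈ 1.17 mA

Parallel bank: R_p = 1/(1/1.89 + 1/4.21 + 1/1.53 + 1/45.6) = 0.6934 kΩ.
V_A by voltage divider: V_A = 9.09 × 0.6934/(2.15 + 0.6934) = 2.217 V.
Branch current I = V_A/R_a = 2.217/1.89 = 1.173 mA.
(Equivalently: I_total = 3.197 mA, then current-divider fraction G_k/ΣG = 0.3669.)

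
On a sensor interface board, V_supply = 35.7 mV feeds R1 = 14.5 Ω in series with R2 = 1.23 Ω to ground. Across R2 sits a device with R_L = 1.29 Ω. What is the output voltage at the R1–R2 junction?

V_out ≈ 1.49 mV

The load sits in parallel with R2, giving an effective lower resistance R2' = R2·R_L/(R2+R_L) = 0.6296 Ω.
Voltage divider with the loaded lower leg: V_out = 35.7 × 0.6296/(14.5 + 0.6296) = 35.7 × 0.04162 = 1.486 mV.
(Unloaded it would be 2.79 mV; the load pulls it down.)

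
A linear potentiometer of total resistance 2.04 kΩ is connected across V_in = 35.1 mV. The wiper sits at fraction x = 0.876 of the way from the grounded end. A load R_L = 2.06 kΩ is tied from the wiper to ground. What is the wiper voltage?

V_out ≈ 27.8 mV

Lower segment x·R_p = 1.787 kΩ; upper segment (1−x)·R_p = 0.2530 kΩ.
(x·R_p) ‖ R_L = 0.9569 kΩ.
V_out = 35.1 × 0.9569/(0.2530 + 0.9569) = 27.76 mV.
(Unloaded: V_out = x·V_in = 30.7 mV.)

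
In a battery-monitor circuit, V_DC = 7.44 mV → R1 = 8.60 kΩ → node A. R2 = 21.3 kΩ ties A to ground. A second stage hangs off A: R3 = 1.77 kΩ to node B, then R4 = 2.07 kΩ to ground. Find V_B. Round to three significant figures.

V_B ≈ 1.10 mV

The second stage (R3 + R4 = 3.840 kΩ) loads node A in parallel with R2.
R2 ‖ (R3+R4) = 3.253 kΩ.
So V_A = 7.44 × 0.2745 = 2.042 mV.
Then the unloaded second divider: V_B = V_A × R4/(R3+R4) = 2.042 × 0.5391 = 1.101 mV.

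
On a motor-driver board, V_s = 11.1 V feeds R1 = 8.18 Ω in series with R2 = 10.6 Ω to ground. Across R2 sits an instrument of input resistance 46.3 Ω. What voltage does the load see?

R2 ‖ R_L = (10.6 × 46.3)/(10.6 + 46.3) = 8.625 Ω.
Then V_out = V_s · R2'/(R1 + R2') = 11.1 × 8.625/16.81 = 5.697 V.

V_out ≈ 5.70 V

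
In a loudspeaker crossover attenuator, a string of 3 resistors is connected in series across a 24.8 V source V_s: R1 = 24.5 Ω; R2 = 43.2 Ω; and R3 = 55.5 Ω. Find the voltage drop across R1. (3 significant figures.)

ΣR = 24.5 + 43.2 + 55.5 = 123.2 Ω.
V = V_s · R/ΣR = 24.8 × 0.1989 = 4.932 V.

V ≈ 4.93 V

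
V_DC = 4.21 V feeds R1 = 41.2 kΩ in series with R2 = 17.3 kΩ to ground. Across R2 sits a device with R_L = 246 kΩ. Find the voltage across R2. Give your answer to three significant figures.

V_out ≈ 1.19 V

R2 ‖ R_L = (17.3 × 246)/(17.3 + 246) = 16.16 kΩ.
Then V_out = V_DC · R2'/(R1 + R2') = 4.21 × 16.16/57.36 = 1.186 V.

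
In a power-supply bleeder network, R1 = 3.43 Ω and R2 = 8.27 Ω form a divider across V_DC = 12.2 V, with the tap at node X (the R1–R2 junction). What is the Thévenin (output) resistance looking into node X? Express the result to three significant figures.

Looking into X with the source shorted: R_th = R1·R2/(R1+R2) = 3.430 × 8.27/11.70 = 2.424 Ω.

R_th ≈ 2.42 Ω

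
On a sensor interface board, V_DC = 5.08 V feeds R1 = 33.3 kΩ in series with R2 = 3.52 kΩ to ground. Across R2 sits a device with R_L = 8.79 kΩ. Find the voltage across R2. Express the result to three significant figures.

First combine the lower leg with the load: R2 ‖ R_L = 2.513 kΩ.
Then V_out = V_DC · R2'/(R1 + R2') = 5.08 × 2.513/35.81 = 0.3565 V.

V_out ≈ 0.357 V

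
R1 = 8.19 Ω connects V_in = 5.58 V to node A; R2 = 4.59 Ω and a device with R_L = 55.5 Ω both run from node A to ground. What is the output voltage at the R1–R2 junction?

V_out ≈ 1.90 V

First combine the lower leg with the load: R2 ‖ R_L = 4.239 Ω.
Voltage divider with the loaded lower leg: V_out = 5.58 × 4.239/(8.19 + 4.239) = 5.58 × 0.3411 = 1.903 V.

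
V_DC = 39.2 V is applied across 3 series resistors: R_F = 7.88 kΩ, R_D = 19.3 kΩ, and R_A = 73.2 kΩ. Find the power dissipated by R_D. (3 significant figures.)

ΣR = 100.4 kΩ → I = 39.2/100.4 = 0.3905 mA.
V(R_D) = I·R = 7.537 V; P = V·I = 7.537 × 0.3905 = 2.943 mW.

P ≈ 2.94 mW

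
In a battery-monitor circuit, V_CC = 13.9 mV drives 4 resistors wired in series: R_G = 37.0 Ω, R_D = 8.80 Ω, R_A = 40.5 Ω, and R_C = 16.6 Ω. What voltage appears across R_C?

V ≈ 2.24 mV

Series total: ΣR = 37.0 + 8.80 + 40.5 + 16.6 = 102.9 Ω.
By the voltage-divider rule, V = 13.9 × 16.60/102.9 = 2.242 mV.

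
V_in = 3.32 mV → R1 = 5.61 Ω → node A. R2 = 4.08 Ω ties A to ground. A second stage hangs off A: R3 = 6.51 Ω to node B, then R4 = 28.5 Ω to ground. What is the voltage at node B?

V_B ≈ 1.07 mV

The second stage (R3 + R4 = 35.01 Ω) loads node A in parallel with R2.
Effective lower resistance at A: R2 ‖ 35.01 = 3.654 Ω.
V_A = 3.32 × 3.654/(5.61 + 3.654) = 1.310 mV.
V_B = V_A × 0.8141 = 1.066 mV.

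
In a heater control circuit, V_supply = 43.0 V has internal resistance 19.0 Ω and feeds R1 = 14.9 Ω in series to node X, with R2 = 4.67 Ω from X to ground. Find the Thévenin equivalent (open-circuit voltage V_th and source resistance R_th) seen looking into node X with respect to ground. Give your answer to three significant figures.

R1' = 19.0 + 14.9 = 33.90 Ω (source resistance + R1).
V_th is the unloaded tap voltage: V_supply · R2/(R1'+R2) = 43.0 × 0.1211 = 5.206 V.
With V_supply suppressed (replaced by a short), R_th = R1' ‖ R2 = (33.90 × 4.67)/(33.90 + 4.67) = 4.105 Ω.

V_th ≈ 5.21 V, R_th ≈ 4.10 Ω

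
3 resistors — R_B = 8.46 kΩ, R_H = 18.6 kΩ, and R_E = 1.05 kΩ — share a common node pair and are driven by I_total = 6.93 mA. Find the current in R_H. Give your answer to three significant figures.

I ≈ 0.331 mA

ΣG = 1/8.46 + 1/18.6 + 1/1.05 = 1.124.
R_H takes the fraction G_k/ΣG = 0.05376/1.124 = 0.04782, so I = 6.93 × 0.04782 = 0.3314 mA.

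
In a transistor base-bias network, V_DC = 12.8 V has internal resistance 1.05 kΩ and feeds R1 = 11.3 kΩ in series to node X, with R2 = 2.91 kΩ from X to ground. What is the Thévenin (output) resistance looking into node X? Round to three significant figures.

R1' = 1.05 + 11.3 = 12.35 kΩ (source resistance + R1).
Looking into X with the source shorted: R_th = R1'·R2/(R1'+R2) = 12.35 × 2.91/15.26 = 2.355 kΩ.

R_th ≈ 2.36 kΩ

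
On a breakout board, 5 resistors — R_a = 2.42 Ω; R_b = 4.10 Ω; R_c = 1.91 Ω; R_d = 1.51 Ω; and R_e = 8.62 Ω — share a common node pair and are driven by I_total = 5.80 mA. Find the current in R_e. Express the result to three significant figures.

I ≈ 0.343 mA

ΣG = 1/2.42 + 1/4.10 + 1/1.91 + 1/1.51 + 1/8.62 = 1.959.
Current divider: I(R_e) = I_total · G_k/ΣG = 5.80 × (0.1160/1.959) = 5.80 × 0.05922 = 0.3435 mA.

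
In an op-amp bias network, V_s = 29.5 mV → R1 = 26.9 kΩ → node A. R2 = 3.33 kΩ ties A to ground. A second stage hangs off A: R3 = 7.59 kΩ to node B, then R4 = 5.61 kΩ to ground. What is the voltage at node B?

Looking into the second stage from A: R3 + R4 = 13.20 kΩ appears in parallel with R2.
R2 ‖ (R3+R4) = 2.659 kΩ.
So V_A = 29.5 × 0.08996 = 2.654 mV.
Then the unloaded second divider: V_B = V_A × R4/(R3+R4) = 2.654 × 0.4250 = 1.128 mV.

V_B ≈ 1.13 mV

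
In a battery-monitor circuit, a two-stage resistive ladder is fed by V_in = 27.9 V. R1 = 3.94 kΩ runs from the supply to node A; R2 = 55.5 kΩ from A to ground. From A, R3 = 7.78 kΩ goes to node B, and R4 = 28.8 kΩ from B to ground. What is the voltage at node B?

Node A sees R2 in parallel with the series input of stage 2, R3 + R4 = 36.58 kΩ.
R2 ‖ (R3+R4) = 22.05 kΩ.
So V_A = 27.9 × 0.8484 = 23.67 V.
V_B = V_A × 0.7873 = 18.64 V.

V_B ≈ 18.6 V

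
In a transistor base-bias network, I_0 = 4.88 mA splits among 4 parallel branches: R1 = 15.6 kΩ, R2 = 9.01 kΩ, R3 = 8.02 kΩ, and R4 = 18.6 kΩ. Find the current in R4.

I ≈ 0.742 mA

Total conductance ΣG = 1/15.6 + 1/9.01 + 1/8.02 + 1/18.6 = 0.3535 (units of 1/kΩ).
Current divider: I(R4) = I_0 · G_k/ΣG = 4.88 × (0.05376/0.3535) = 4.88 × 0.1521 = 0.7421 mA.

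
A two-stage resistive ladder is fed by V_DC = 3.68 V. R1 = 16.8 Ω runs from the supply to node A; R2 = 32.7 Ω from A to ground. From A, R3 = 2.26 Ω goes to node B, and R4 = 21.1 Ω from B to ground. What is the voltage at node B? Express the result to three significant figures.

V_B ≈ 1.49 V

Node A sees R2 in parallel with the series input of stage 2, R3 + R4 = 23.36 Ω.
Effective lower resistance at A: R2 ‖ 23.36 = 13.63 Ω.
So V_A = 3.68 × 0.4478 = 1.648 V.
Stage 2 is unloaded, so V_B = V_A · R4/(R3+R4) = 1.648 × 21.1/23.36 = 1.489 V.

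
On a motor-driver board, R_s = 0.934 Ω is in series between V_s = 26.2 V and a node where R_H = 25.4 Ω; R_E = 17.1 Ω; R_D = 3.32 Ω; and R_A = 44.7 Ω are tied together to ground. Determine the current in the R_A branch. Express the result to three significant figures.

I ≈ 0.421 A

Combine the parallel branches: R_p = (1/25.4 + 1/17.1 + 1/3.32 + 1/44.7)⁻¹ = 2.373 Ω.
V_A = 26.2 × 2.373/3.307 = 18.80 V.
I(R_A) = V_A / R_A = 18.80/44.7 = 0.4206 A.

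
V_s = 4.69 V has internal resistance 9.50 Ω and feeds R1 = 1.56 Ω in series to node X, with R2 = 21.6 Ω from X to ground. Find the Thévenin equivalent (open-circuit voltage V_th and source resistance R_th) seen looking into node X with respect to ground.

V_th ≈ 3.10 V, R_th ≈ 7.31 Ω

R1' = 9.50 + 1.56 = 11.06 Ω (source resistance + R1).
Open-circuit (no load on X): V_th = V_s · R2/(R1' + R2) = 4.69 × 21.6/(11.06 + 21.6) = 3.102 V.
Zeroing V_s shorts the top of R1' to ground, so R_th = R1' ‖ R2 = 7.315 Ω.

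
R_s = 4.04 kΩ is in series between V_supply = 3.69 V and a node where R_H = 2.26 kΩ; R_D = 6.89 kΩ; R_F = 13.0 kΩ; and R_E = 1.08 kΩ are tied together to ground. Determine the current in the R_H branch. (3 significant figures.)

I ≈ 0.220 mA

Equivalent of the parallel group: R_p = 0.6287 kΩ.
V_A = 3.69 × 0.6287/4.669 = 0.4969 V.
Branch current I = V_A/R_H = 0.4969/2.26 = 0.2199 mA.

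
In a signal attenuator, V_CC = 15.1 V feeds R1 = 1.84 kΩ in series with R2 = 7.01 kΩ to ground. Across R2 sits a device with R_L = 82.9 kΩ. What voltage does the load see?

V_out ≈ 11.8 V

The load sits in parallel with R2, giving an effective lower resistance R2' = R2·R_L/(R2+R_L) = 6.463 kΩ.
Now apply the divider: V_out = 15.1 × 0.7784 = 11.75 V.
(Unloaded it would be 12.0 V; the load pulls it down.)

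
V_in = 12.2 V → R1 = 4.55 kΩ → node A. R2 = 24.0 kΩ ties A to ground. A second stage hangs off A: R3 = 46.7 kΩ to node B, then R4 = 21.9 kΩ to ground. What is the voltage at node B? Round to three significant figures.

The second stage (R3 + R4 = 68.60 kΩ) loads node A in parallel with R2.
R2 ‖ (R3+R4) = 17.78 kΩ.
So V_A = 12.2 × 0.7962 = 9.714 V.
V_B = V_A × 0.3192 = 3.101 V.

V_B ≈ 3.10 V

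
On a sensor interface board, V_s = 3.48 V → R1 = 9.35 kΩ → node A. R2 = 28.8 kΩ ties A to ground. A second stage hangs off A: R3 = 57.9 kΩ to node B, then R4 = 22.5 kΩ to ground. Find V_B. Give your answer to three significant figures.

Node A sees R2 in parallel with the series input of stage 2, R3 + R4 = 80.40 kΩ.
R2 ‖ (R3+R4) = 21.20 kΩ.
First divider: V_A = V_s · 21.20/(9.35 + 21.20) = 2.415 V.
Stage 2 is unloaded, so V_B = V_A · R4/(R3+R4) = 2.415 × 22.5/80.40 = 0.6759 V.

V_B ≈ 0.676 V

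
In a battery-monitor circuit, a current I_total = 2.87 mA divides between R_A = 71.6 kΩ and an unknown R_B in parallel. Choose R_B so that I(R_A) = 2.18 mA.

R_B ≈ 226 kΩ

The fraction through R_A equals R_B/(R_A+R_B).
2.18/2.87 = R_B/(R_A + R_B) → R_B = R_A · (0.7596)/(1 − 0.7596) = 71.6 × 3.159 = 226.2 kΩ.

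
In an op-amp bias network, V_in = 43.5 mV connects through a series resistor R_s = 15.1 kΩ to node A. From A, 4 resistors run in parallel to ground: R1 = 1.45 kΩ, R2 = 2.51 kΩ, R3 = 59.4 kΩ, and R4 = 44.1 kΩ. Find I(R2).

Parallel bank: R_p = 1/(1/1.45 + 1/2.51 + 1/59.4 + 1/44.1) = 0.8869 kΩ.
V_A by voltage divider: V_A = 43.5 × 0.8869/(15.1 + 0.8869) = 2.413 mV.
I(R2) = V_A / R2 = 2.413/2.51 = 0.9614 µA.

I ≈ 0.961 µA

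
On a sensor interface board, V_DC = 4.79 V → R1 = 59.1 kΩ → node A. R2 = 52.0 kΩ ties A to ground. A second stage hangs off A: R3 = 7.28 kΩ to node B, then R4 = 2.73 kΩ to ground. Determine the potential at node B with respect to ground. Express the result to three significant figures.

Node A sees R2 in parallel with the series input of stage 2, R3 + R4 = 10.01 kΩ.
R2 ‖ (R3+R4) = 8.394 kΩ.
V_A = 4.79 × 8.394/(59.1 + 8.394) = 0.5957 V.
Then the unloaded second divider: V_B = V_A × R4/(R3+R4) = 0.5957 × 0.2727 = 0.1625 V.

V_B ≈ 0.162 V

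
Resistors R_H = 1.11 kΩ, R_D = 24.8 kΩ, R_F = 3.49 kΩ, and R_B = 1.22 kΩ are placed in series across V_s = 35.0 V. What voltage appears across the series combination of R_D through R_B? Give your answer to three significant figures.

V ≈ 33.7 V

Total series resistance ΣR = 1.11 + 24.8 + 3.49 + 1.22 = 30.62 kΩ.
R_{R_D..R_B} = 24.8 + 3.49 + 1.22 = 29.51 kΩ.
Voltage divider: V = V_s · (29.51 / 30.62) = 35.0 × 0.9637 = 33.73 V.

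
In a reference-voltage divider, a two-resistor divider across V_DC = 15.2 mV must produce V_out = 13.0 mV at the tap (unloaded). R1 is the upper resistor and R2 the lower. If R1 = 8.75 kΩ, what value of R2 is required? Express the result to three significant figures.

Required fraction k = V_out/V_DC = 0.8553.
R2 = R1 · 0.8553/(1 − 0.8553) = 51.70 kΩ.

R2 ≈ 51.7 kΩ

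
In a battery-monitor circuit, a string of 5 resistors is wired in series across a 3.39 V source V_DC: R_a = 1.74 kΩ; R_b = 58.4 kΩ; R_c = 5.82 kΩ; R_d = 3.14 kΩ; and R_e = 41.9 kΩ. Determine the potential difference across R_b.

V ≈ 1.78 V

ΣR = 1.74 + 58.4 + 5.82 + 3.14 + 41.9 = 111.0 kΩ.
V = V_DC · R/ΣR = 3.39 × 0.5261 = 1.784 V.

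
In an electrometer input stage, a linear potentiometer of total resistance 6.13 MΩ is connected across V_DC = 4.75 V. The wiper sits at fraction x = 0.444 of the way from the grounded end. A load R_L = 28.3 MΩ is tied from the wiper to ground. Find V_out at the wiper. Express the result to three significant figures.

Lower segment x·R_p = 2.722 MΩ; upper segment (1−x)·R_p = 3.408 MΩ.
Lower segment in parallel with the load: 2.722 ‖ 28.3 = 2.483 MΩ.
Loaded-divider output: V_out = 4.75 × 0.4215 = 2.002 V.

V_out ≈ 2.00 V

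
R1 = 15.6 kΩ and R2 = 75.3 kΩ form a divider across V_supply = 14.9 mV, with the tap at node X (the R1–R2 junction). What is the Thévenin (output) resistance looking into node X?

With V_supply suppressed (replaced by a short), R_th = R1 ‖ R2 = (15.60 × 75.3)/(15.60 + 75.3) = 12.92 kΩ.

R_th ≈ 12.9 kΩ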